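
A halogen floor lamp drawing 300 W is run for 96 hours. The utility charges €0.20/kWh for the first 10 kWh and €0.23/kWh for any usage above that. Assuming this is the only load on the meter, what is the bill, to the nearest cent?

€6.32

Energy = 0.3 kW × 96 h = 28.8 kWh
Tier 1 (0–10 kWh): 10 × €0.20 = €2
Above 10 kWh: 18.8 × €0.23 = €4.324
Bill = €6.32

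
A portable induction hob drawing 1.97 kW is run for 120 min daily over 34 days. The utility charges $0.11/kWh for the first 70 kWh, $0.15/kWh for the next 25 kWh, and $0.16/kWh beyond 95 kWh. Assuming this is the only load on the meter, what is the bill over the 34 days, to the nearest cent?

$17.68

Runtime = 120 min × 34 = 4080 min = 68 h
Energy = 1.97 kW × 68 h = 133.96 kWh
Tier 1 (0–70 kWh): 70 × $0.11 = $7.7
Tier 2 (70–95 kWh): 25 × $0.15 = $3.75
Above 95 kWh: 38.96 × $0.16 = $6.2336
Bill = $17.68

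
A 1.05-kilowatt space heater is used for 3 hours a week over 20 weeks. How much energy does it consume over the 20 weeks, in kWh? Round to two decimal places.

Runtime = 3 h/week × 20 weeks = 60 h
Energy = 1.05 kW × 60 h = 63 kWh

63.00 kWh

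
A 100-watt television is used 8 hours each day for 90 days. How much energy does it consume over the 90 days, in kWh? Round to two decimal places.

Runtime = 8 h/day × 90 days = 720 h
Energy = 0.1 kW × 720 h = 72 kWh

72.00 kWh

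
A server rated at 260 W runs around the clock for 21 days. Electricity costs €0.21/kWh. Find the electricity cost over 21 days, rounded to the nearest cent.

€27.52

Runtime = 24 h × 21 = 504 h
Energy = 0.26 kW × 504 h = 131.04 kWh
Cost = 131.04 kWh × €0.21/kWh = €27.52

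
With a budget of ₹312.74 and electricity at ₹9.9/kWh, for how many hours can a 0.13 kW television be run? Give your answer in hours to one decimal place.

243.0 h

Energy available = ₹312.74 ÷ ₹9.9/kWh = 31.5899 kWh
Hours = 31.5899 kWh ÷ 0.13 kW = 243.0 h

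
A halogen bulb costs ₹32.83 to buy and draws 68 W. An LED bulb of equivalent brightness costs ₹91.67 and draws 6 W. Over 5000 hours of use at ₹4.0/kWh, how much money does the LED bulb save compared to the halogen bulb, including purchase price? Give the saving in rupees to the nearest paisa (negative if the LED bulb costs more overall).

halogen bulb: ₹32.83 + (68/1000) kW × 5000 h × ₹4.0 = ₹32.83 + ₹1360 = ₹1392.83
LED bulb: ₹91.67 + (6/1000) kW × 5000 h × ₹4.0 = ₹91.67 + ₹120 = ₹211.67
Saving = ₹1392.83 − ₹211.67 = ₹1181.16

₹1181.16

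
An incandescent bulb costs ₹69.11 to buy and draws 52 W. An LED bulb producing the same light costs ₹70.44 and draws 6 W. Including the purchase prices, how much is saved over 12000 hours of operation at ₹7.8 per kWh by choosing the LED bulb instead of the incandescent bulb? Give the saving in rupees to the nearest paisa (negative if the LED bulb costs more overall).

incandescent bulb: ₹69.11 + (52/1000) kW × 12000 h × ₹7.8 = ₹69.11 + ₹4867.2 = ₹4936.31
LED bulb: ₹70.44 + (6/1000) kW × 12000 h × ₹7.8 = ₹70.44 + ₹561.6 = ₹632.04
Saving = ₹4936.31 − ₹632.04 = ₹4304.27

₹4304.27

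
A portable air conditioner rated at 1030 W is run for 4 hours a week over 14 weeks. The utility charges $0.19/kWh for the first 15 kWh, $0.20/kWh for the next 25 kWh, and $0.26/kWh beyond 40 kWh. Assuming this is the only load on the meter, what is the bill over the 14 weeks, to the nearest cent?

Runtime = 4 h/week × 14 weeks = 56 h
Energy = 1.03 kW × 56 h = 57.68 kWh
Tier 1 (0–15 kWh): 15 × $0.19 = $2.85
Tier 2 (15–40 kWh): 25 × $0.20 = $5
Above 40 kWh: 17.68 × $0.26 = $4.5968
Bill = $12.45

$12.45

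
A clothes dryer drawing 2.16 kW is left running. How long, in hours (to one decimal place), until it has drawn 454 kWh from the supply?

Hours = 454 kWh ÷ 2.16 kW = 210.2 h

210.2 h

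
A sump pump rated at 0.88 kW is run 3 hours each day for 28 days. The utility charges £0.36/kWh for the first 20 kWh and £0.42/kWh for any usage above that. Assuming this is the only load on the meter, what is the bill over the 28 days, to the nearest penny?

Runtime = 3 h/day × 28 days = 84 h
Energy = 0.88 kW × 84 h = 73.92 kWh
Tier 1 (0–20 kWh): 20 × £0.36 = £7.2
Above 20 kWh: 53.92 × £0.42 = £22.6464
Bill = £29.85

£29.85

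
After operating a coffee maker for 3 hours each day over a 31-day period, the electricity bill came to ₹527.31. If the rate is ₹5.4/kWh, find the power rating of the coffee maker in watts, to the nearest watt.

1050 W

Energy = ₹527.31 ÷ ₹5.4/kWh = 97.65 kWh
Runtime = 3 h/day × 31 days = 93 h
Power = 97.65 kWh ÷ 93 h = 1.05 kW = 1050 W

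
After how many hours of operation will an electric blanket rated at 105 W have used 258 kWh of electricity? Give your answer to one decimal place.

Hours = 258 kWh ÷ 0.105 kW = 2457.1 h

2457.1 h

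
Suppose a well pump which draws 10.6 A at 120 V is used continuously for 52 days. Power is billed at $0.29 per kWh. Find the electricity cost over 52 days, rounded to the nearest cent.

$460.36

Power = 10.6 A × 120 V = 1272 W = 1.272 kW
Runtime = 24 h × 52 = 1248 h
Energy = 1.272 kW × 1248 h = 1587.456 kWh
Cost = 1587.456 kWh × $0.29/kWh = $460.36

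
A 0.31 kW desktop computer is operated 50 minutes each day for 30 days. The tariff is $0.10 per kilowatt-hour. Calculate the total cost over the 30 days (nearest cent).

$0.78

Runtime = 50 min × 30 = 1500 min = 25 h
Energy = 0.31 kW × 25 h = 7.75 kWh
Cost = 7.75 kWh × $0.10/kWh = $0.78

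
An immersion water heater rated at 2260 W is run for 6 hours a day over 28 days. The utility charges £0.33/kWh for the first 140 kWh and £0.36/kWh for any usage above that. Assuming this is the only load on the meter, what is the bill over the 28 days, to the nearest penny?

£132.48

Runtime = 6 h/day × 28 days = 168 h
Energy = 2.26 kW × 168 h = 379.68 kWh
Tier 1 (0–140 kWh): 140 × £0.33 = £46.2
Above 140 kWh: 239.68 × £0.36 = £86.2848
Bill = £132.48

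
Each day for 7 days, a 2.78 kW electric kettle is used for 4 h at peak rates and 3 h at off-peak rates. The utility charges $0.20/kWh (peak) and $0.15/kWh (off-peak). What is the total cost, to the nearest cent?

Peak energy = 2.78 kW × 4 h × 7 = 77.84 kWh
Off-peak energy = 2.78 kW × 3 h × 7 = 58.38 kWh
Cost = 77.84 × $0.20 + 58.38 × $0.15 = $15.568 + $8.757 = $24.33

$24.33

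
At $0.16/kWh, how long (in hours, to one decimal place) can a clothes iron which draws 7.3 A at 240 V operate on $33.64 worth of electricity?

Power = 7.3 A × 240 V = 1752 W = 1.752 kW
Energy available = $33.64 ÷ $0.16/kWh = 210.25 kWh
Hours = 210.25 kWh ÷ 1.752 kW = 120.0 h

120.0 h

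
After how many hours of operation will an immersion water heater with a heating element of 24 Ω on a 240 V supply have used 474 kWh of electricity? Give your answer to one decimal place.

Power = V²/R = 240²/24 = 2400 W = 2.4 kW
Hours = 474 kWh ÷ 2.4 kW = 197.5 h

197.5 h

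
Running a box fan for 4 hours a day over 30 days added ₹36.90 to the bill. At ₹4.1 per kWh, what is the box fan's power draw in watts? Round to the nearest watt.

75 W

Energy = ₹36.90 ÷ ₹4.1/kWh = 9 kWh
Runtime = 4 h/day × 30 days = 120 h
Power = 9 kWh ÷ 120 h = 0.075 kW = 75 W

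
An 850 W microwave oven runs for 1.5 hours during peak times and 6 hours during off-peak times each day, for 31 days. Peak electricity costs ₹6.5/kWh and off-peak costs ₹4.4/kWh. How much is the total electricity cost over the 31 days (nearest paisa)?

Peak energy = 0.85 kW × 1.5 h × 31 = 39.525 kWh
Off-peak energy = 0.85 kW × 6 h × 31 = 158.1 kWh
Cost = 39.525 × ₹6.5 + 158.1 × ₹4.4 = ₹256.9125 + ₹695.64 = ₹952.55

₹952.55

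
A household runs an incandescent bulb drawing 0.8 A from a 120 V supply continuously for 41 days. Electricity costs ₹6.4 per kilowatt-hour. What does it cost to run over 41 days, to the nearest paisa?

₹604.57

Power = 0.8 A × 120 V = 96 W = 0.096 kW
Runtime = 24 h × 41 = 984 h
Energy = 0.096 kW × 984 h = 94.464 kWh
Cost = 94.464 kWh × ₹6.4/kWh = ₹604.57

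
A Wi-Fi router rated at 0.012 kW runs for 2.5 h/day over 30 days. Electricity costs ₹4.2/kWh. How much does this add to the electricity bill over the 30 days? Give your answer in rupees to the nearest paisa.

Runtime = 2.5 h/day × 30 days = 75 h
Energy = 0.012 kW × 75 h = 0.9 kWh
Cost = 0.9 kWh × ₹4.2/kWh = ₹3.78

₹3.78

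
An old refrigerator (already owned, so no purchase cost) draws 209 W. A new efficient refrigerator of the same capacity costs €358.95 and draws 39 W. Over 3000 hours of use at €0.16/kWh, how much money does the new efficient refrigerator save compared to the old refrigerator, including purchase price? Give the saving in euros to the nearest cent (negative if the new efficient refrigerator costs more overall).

old refrigerator: €0.00 + (209/1000) kW × 3000 h × €0.16 = €0.00 + €100.32 = €100.32
new efficient refrigerator: €358.95 + (39/1000) kW × 3000 h × €0.16 = €358.95 + €18.72 = €377.67
Saving = €100.32 − €377.67 = −€277.35

-€277.35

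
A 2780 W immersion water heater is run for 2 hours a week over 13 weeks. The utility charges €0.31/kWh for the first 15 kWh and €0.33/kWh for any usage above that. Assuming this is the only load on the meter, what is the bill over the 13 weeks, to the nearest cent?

€23.55

Runtime = 2 h/week × 13 weeks = 26 h
Energy = 2.78 kW × 26 h = 72.28 kWh
Tier 1 (0–15 kWh): 15 × €0.31 = €4.65
Above 15 kWh: 57.28 × €0.33 = €18.9024
Bill = €23.55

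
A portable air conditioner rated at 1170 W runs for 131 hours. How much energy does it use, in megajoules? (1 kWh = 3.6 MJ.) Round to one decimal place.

Energy = 1.17 kW × 131 h = 153.27 kWh
= 153.27 × 3.6 MJ = 551.8 MJ

551.8 MJ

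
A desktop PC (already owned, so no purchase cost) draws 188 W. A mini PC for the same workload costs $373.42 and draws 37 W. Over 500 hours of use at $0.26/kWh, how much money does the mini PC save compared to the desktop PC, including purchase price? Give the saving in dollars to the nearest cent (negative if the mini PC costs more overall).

-$353.79

desktop PC: $0.00 + (188/1000) kW × 500 h × $0.26 = $0.00 + $24.44 = $24.44
mini PC: $373.42 + (37/1000) kW × 500 h × $0.26 = $373.42 + $4.81 = $378.23
Saving = $24.44 − $378.23 = −$353.79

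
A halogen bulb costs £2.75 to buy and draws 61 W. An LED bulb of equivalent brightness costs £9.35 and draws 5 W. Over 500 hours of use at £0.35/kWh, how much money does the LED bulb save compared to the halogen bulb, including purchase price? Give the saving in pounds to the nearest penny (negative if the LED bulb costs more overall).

halogen bulb: £2.75 + (61/1000) kW × 500 h × £0.35 = £2.75 + £10.675 = £13.425
LED bulb: £9.35 + (5/1000) kW × 500 h × £0.35 = £9.35 + £0.875 = £10.225
Saving = £13.425 − £10.225 = £3.2

£3.20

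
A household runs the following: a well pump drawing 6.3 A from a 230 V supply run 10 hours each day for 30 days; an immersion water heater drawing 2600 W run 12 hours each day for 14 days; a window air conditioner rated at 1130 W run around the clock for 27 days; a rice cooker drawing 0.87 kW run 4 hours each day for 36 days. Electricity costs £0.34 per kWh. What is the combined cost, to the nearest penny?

£587.87

well pump: Power = 6.3 A × 230 V = 1449 W = 1.449 kW
well pump: Runtime = 10 h/day × 30 days = 300 h
well pump: 1.449 kW × 300 h = 434.7 kWh
immersion water heater: Runtime = 12 h/day × 14 days = 168 h
immersion water heater: 2.6 kW × 168 h = 436.8 kWh
window air conditioner: Runtime = 24 h × 27 = 648 h
window air conditioner: 1.13 kW × 648 h = 732.24 kWh
rice cooker: Runtime = 4 h/day × 36 days = 144 h
rice cooker: 0.87 kW × 144 h = 125.28 kWh
Total energy = 1729.02 kWh
Cost = 1729.02 × £0.34 = £587.87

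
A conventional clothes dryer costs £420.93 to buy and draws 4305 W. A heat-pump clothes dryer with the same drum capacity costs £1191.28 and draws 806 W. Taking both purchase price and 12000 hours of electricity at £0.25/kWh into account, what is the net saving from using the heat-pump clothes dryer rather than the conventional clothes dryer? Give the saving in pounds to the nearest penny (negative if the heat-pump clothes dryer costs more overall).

£9726.65

conventional clothes dryer: £420.93 + (4305/1000) kW × 12000 h × £0.25 = £420.93 + £12915 = £13335.93
heat-pump clothes dryer: £1191.28 + (806/1000) kW × 12000 h × £0.25 = £1191.28 + £2418 = £3609.28
Saving = £13335.93 − £3609.28 = £9726.65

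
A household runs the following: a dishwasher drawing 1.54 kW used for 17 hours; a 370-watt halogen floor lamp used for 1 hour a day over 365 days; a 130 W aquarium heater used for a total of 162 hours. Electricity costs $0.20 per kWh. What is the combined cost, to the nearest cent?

dishwasher: 1.54 kW × 17 h = 26.18 kWh
halogen floor lamp: Runtime = 1 h/day × 365 days = 365 h
halogen floor lamp: 0.37 kW × 365 h = 135.05 kWh
aquarium heater: 0.13 kW × 162 h = 21.06 kWh
Total energy = 182.29 kWh
Cost = 182.29 × $0.20 = $36.46

$36.46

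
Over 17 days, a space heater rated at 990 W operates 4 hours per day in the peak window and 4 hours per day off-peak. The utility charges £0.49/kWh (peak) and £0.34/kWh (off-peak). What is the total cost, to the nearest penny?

£55.88

Peak energy = 0.99 kW × 4 h × 17 = 67.32 kWh
Off-peak energy = 0.99 kW × 4 h × 17 = 67.32 kWh
Cost = 67.32 × £0.49 + 67.32 × £0.34 = £32.9868 + £22.8888 = £55.88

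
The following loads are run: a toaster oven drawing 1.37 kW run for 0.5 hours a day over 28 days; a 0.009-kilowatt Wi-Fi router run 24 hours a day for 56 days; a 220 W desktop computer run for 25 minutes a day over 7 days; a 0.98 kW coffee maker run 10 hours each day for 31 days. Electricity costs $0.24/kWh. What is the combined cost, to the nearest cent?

$80.57

toaster oven: Runtime = 0.5 h/day × 28 days = 14 h
toaster oven: 1.37 kW × 14 h = 19.18 kWh
Wi-Fi router: Runtime = 24 h × 56 = 1344 h
Wi-Fi router: 0.009 kW × 1344 h = 12.096 kWh
desktop computer: Runtime = 25 min × 7 = 175 min = 2.916666… h
desktop computer: 0.22 kW × 2.916666… h = 0.641666… kWh
coffee maker: Runtime = 10 h/day × 31 days = 310 h
coffee maker: 0.98 kW × 310 h = 303.8 kWh
Total energy = 335.717666… kWh
Cost = 335.717666… × $0.24 = $80.57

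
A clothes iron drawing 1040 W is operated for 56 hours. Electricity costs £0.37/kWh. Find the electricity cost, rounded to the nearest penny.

Energy = 1.04 kW × 56 h = 58.24 kWh
Cost = 58.24 kWh × £0.37/kWh = £21.55

£21.55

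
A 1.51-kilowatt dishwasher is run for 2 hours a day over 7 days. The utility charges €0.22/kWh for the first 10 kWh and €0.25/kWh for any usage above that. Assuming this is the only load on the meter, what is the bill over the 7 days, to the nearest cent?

Runtime = 2 h/day × 7 days = 14 h
Energy = 1.51 kW × 14 h = 21.14 kWh
Tier 1 (0–10 kWh): 10 × €0.22 = €2.2
Above 10 kWh: 11.14 × €0.25 = €2.785
Bill = €4.99

€4.99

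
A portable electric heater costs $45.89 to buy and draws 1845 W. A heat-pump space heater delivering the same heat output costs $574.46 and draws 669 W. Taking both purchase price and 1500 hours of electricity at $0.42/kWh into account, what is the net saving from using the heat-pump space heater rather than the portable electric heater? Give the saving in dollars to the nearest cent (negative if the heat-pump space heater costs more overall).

$212.31

portable electric heater: $45.89 + (1845/1000) kW × 1500 h × $0.42 = $45.89 + $1162.35 = $1208.24
heat-pump space heater: $574.46 + (669/1000) kW × 1500 h × $0.42 = $574.46 + $421.47 = $995.93
Saving = $1208.24 − $995.93 = $212.31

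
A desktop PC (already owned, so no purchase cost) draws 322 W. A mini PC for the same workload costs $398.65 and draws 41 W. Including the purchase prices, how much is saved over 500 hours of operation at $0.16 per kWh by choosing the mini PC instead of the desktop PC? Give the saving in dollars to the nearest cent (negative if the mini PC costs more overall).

-$376.17

desktop PC: $0.00 + (322/1000) kW × 500 h × $0.16 = $0.00 + $25.76 = $25.76
mini PC: $398.65 + (41/1000) kW × 500 h × $0.16 = $398.65 + $3.28 = $401.93
Saving = $25.76 − $401.93 = −$376.17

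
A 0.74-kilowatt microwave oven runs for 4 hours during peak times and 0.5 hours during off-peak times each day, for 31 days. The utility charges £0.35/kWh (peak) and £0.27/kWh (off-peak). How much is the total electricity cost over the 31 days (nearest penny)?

Peak energy = 0.74 kW × 4 h × 31 = 91.76 kWh
Off-peak energy = 0.74 kW × 0.5 h × 31 = 11.47 kWh
Cost = 91.76 × £0.35 + 11.47 × £0.27 = £32.116 + £3.0969 = £35.21

£35.21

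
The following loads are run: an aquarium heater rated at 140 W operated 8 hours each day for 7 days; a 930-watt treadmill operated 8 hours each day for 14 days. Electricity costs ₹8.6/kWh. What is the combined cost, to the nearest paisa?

₹963.20

aquarium heater: Runtime = 8 h/day × 7 days = 56 h
aquarium heater: 0.14 kW × 56 h = 7.84 kWh
treadmill: Runtime = 8 h/day × 14 days = 112 h
treadmill: 0.93 kW × 112 h = 104.16 kWh
Total energy = 112 kWh
Cost = 112 × ₹8.6 = ₹963.20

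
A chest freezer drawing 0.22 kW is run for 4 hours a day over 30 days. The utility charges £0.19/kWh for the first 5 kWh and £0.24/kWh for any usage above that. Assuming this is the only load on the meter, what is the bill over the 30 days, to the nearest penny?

£6.09

Runtime = 4 h/day × 30 days = 120 h
Energy = 0.22 kW × 120 h = 26.4 kWh
Tier 1 (0–5 kWh): 5 × £0.19 = £0.95
Above 5 kWh: 21.4 × £0.24 = £5.136
Bill = £6.09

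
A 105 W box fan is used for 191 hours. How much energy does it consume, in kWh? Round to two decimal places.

Energy = 0.105 kW × 191 h = 20.055 kWh ≈ 20.06 kWh

20.06 kWh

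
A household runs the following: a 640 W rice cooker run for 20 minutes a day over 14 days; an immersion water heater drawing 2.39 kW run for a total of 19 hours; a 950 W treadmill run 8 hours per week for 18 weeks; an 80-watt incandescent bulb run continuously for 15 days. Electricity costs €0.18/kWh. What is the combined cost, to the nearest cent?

rice cooker: Runtime = 20 min × 14 = 280 min = 4.666666… h
rice cooker: 0.64 kW × 4.666666… h = 2.986666… kWh
immersion water heater: 2.39 kW × 19 h = 45.41 kWh
treadmill: Runtime = 8 h/week × 18 weeks = 144 h
treadmill: 0.95 kW × 144 h = 136.8 kWh
incandescent bulb: Runtime = 24 h × 15 = 360 h
incandescent bulb: 0.08 kW × 360 h = 28.8 kWh
Total energy = 213.996666… kWh
Cost = 213.996666… × €0.18 = €38.52

€38.52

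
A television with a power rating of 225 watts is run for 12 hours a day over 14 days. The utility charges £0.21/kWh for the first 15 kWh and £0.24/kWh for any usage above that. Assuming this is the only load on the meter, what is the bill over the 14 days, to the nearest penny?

£8.62

Runtime = 12 h/day × 14 days = 168 h
Energy = 0.225 kW × 168 h = 37.8 kWh
Tier 1 (0–15 kWh): 15 × £0.21 = £3.15
Above 15 kWh: 22.8 × £0.24 = £5.472
Bill = £8.62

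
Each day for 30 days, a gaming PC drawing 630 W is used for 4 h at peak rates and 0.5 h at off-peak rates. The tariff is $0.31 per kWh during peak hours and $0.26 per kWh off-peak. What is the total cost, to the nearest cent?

$25.89

Peak energy = 0.63 kW × 4 h × 30 = 75.6 kWh
Off-peak energy = 0.63 kW × 0.5 h × 30 = 9.45 kWh
Cost = 75.6 × $0.31 + 9.45 × $0.26 = $23.436 + $2.457 = $25.89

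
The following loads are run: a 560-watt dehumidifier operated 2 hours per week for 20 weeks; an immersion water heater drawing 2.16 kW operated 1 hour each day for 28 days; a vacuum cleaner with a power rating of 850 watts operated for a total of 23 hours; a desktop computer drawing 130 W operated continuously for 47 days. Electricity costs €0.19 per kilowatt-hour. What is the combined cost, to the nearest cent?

dehumidifier: Runtime = 2 h/week × 20 weeks = 40 h
dehumidifier: 0.56 kW × 40 h = 22.4 kWh
immersion water heater: Runtime = 1 h/day × 28 days = 28 h
immersion water heater: 2.16 kW × 28 h = 60.48 kWh
vacuum cleaner: 0.85 kW × 23 h = 19.55 kWh
desktop computer: Runtime = 24 h × 47 = 1128 h
desktop computer: 0.13 kW × 1128 h = 146.64 kWh
Total energy = 249.07 kWh
Cost = 249.07 × €0.19 = €47.32

€47.32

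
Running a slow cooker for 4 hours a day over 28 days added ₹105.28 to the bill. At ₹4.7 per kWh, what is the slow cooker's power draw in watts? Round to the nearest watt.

Energy = ₹105.28 ÷ ₹4.7/kWh = 22.4 kWh
Runtime = 4 h/day × 28 days = 112 h
Power = 22.4 kWh ÷ 112 h = 0.2 kW = 200 W

200 W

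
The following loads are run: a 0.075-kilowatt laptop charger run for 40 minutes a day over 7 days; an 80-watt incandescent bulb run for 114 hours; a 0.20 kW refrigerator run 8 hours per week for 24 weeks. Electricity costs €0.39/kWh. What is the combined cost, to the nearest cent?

laptop charger: Runtime = 40 min × 7 = 280 min = 4.666666… h
laptop charger: 0.075 kW × 4.666666… h = 0.35 kWh
incandescent bulb: 0.08 kW × 114 h = 9.12 kWh
refrigerator: Runtime = 8 h/week × 24 weeks = 192 h
refrigerator: 0.2 kW × 192 h = 38.4 kWh
Total energy = 47.87 kWh
Cost = 47.87 × €0.39 = €18.67

€18.67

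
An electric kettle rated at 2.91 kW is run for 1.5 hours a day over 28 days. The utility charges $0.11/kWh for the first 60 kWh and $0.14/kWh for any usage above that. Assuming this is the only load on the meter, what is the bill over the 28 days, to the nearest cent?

$15.31

Runtime = 1.5 h/day × 28 days = 42 h
Energy = 2.91 kW × 42 h = 122.22 kWh
Tier 1 (0–60 kWh): 60 × $0.11 = $6.6
Above 60 kWh: 62.22 × $0.14 = $8.7108
Bill = $15.31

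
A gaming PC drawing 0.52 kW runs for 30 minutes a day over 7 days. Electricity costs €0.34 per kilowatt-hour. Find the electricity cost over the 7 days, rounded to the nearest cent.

€0.62

Runtime = 30 min × 7 = 210 min = 3.5 h
Energy = 0.52 kW × 3.5 h = 1.82 kWh
Cost = 1.82 kWh × €0.34/kWh = €0.62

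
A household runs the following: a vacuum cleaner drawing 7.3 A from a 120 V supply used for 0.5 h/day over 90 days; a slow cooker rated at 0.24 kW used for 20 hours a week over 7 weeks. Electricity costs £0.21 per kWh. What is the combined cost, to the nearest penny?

vacuum cleaner: Power = 7.3 A × 120 V = 876 W = 0.876 kW
vacuum cleaner: Runtime = 0.5 h/day × 90 days = 45 h
vacuum cleaner: 0.876 kW × 45 h = 39.42 kWh
slow cooker: Runtime = 20 h/week × 7 weeks = 140 h
slow cooker: 0.24 kW × 140 h = 33.6 kWh
Total energy = 73.02 kWh
Cost = 73.02 × £0.21 = £15.33

£15.33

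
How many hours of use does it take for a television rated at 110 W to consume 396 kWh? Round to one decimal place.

Hours = 396 kWh ÷ 0.11 kW = 3600.0 h

3600.0 h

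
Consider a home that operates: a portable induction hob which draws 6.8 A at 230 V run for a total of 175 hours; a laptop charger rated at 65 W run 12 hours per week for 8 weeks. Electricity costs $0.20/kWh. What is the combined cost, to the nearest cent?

portable induction hob: Power = 6.8 A × 230 V = 1564 W = 1.564 kW
portable induction hob: 1.564 kW × 175 h = 273.7 kWh
laptop charger: Runtime = 12 h/week × 8 weeks = 96 h
laptop charger: 0.065 kW × 96 h = 6.24 kWh
Total energy = 279.94 kWh
Cost = 279.94 × $0.20 = $55.99

$55.99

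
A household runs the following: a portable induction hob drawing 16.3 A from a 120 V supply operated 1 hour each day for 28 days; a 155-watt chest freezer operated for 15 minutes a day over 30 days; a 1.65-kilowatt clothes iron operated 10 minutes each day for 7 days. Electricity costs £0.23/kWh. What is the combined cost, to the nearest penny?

portable induction hob: Power = 16.3 A × 120 V = 1956 W = 1.956 kW
portable induction hob: Runtime = 1 h/day × 28 days = 28 h
portable induction hob: 1.956 kW × 28 h = 54.768 kWh
chest freezer: Runtime = 15 min × 30 = 450 min = 7.5 h
chest freezer: 0.155 kW × 7.5 h = 1.1625 kWh
clothes iron: Runtime = 10 min × 7 = 70 min = 1.166666… h
clothes iron: 1.65 kW × 1.166666… h = 1.925 kWh
Total energy = 57.8555 kWh
Cost = 57.8555 × £0.23 = £13.31

£13.31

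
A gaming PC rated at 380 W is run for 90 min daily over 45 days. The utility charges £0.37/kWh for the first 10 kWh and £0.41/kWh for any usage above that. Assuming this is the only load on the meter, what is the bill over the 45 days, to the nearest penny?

£10.12

Runtime = 90 min × 45 = 4050 min = 67.5 h
Energy = 0.38 kW × 67.5 h = 25.65 kWh
Tier 1 (0–10 kWh): 10 × £0.37 = £3.7
Above 10 kWh: 15.65 × £0.41 = £6.4165
Bill = £10.12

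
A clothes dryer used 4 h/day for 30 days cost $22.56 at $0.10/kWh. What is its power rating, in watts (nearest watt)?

1880 W

Energy = $22.56 ÷ $0.10/kWh = 225.6 kWh
Runtime = 4 h/day × 30 days = 120 h
Power = 225.6 kWh ÷ 120 h = 1.88 kW = 1880 W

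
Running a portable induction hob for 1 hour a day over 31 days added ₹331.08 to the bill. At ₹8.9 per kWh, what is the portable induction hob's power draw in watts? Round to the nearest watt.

Energy = ₹331.08 ÷ ₹8.9/kWh = 37.2 kWh
Runtime = 1 h/day × 31 days = 31 h
Power = 37.2 kWh ÷ 31 h = 1.2 kW = 1200 W

1200 W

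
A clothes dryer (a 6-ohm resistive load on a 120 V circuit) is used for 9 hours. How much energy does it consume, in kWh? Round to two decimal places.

Power = V²/R = 120²/6 = 2400 W = 2.4 kW
Energy = 2.4 kW × 9 h = 21.6 kWh

21.60 kWh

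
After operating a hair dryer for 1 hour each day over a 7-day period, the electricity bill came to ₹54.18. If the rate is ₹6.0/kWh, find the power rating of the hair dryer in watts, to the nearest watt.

Energy = ₹54.18 ÷ ₹6.0/kWh = 9.03 kWh
Runtime = 1 h/day × 7 days = 7 h
Power = 9.03 kWh ÷ 7 h = 1.29 kW = 1290 W

1290 W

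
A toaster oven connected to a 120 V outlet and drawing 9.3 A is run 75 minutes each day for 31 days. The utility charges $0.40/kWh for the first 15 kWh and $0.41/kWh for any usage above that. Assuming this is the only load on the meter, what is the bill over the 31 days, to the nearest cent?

Power = 9.3 A × 120 V = 1116 W = 1.116 kW
Runtime = 75 min × 31 = 2325 min = 38.75 h
Energy = 1.116 kW × 38.75 h = 43.245 kWh
Tier 1 (0–15 kWh): 15 × $0.40 = $6
Above 15 kWh: 28.245 × $0.41 = $11.58045
Bill = $17.58

$17.58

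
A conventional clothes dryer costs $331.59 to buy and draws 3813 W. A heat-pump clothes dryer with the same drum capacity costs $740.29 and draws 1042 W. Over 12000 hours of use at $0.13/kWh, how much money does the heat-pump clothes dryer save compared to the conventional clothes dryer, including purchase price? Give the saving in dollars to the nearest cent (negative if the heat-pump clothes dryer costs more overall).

conventional clothes dryer: $331.59 + (3813/1000) kW × 12000 h × $0.13 = $331.59 + $5948.28 = $6279.87
heat-pump clothes dryer: $740.29 + (1042/1000) kW × 12000 h × $0.13 = $740.29 + $1625.52 = $2365.81
Saving = $6279.87 − $2365.81 = $3914.06

$3914.06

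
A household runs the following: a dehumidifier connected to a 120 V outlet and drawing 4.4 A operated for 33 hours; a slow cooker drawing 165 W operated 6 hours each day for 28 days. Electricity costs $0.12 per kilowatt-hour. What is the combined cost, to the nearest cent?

$5.42

dehumidifier: Power = 4.4 A × 120 V = 528 W = 0.528 kW
dehumidifier: 0.528 kW × 33 h = 17.424 kWh
slow cooker: Runtime = 6 h/day × 28 days = 168 h
slow cooker: 0.165 kW × 168 h = 27.72 kWh
Total energy = 45.144 kWh
Cost = 45.144 × $0.12 = $5.42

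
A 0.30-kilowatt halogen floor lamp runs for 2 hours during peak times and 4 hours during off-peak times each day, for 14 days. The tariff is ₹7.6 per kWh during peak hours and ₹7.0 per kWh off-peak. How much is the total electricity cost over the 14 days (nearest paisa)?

₹181.44

Peak energy = 0.3 kW × 2 h × 14 = 8.4 kWh
Off-peak energy = 0.3 kW × 4 h × 14 = 16.8 kWh
Cost = 8.4 × ₹7.6 + 16.8 × ₹7.0 = ₹63.84 + ₹117.6 = ₹181.44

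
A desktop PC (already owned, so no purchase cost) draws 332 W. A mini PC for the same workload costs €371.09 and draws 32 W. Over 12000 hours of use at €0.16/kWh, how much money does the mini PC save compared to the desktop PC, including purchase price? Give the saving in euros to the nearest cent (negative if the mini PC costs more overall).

€204.91

desktop PC: €0.00 + (332/1000) kW × 12000 h × €0.16 = €0.00 + €637.44 = €637.44
mini PC: €371.09 + (32/1000) kW × 12000 h × €0.16 = €371.09 + €61.44 = €432.53
Saving = €637.44 − €432.53 = €204.91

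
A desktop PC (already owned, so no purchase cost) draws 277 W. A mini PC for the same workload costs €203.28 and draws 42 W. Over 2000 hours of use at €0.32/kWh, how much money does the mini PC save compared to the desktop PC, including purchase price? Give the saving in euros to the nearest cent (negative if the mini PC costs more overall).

-€52.88

desktop PC: €0.00 + (277/1000) kW × 2000 h × €0.32 = €0.00 + €177.28 = €177.28
mini PC: €203.28 + (42/1000) kW × 2000 h × €0.32 = €203.28 + €26.88 = €230.16
Saving = €177.28 − €230.16 = −€52.88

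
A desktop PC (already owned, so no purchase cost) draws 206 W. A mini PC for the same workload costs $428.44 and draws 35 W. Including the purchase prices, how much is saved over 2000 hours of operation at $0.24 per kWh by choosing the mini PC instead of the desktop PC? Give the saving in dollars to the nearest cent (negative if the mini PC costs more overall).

desktop PC: $0.00 + (206/1000) kW × 2000 h × $0.24 = $0.00 + $98.88 = $98.88
mini PC: $428.44 + (35/1000) kW × 2000 h × $0.24 = $428.44 + $16.8 = $445.24
Saving = $98.88 − $445.24 = −$346.36

-$346.36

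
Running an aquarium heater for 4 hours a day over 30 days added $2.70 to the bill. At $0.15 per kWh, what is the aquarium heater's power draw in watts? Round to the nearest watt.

150 W

Energy = $2.70 ÷ $0.15/kWh = 18 kWh
Runtime = 4 h/day × 30 days = 120 h
Power = 18 kWh ÷ 120 h = 0.15 kW = 150 W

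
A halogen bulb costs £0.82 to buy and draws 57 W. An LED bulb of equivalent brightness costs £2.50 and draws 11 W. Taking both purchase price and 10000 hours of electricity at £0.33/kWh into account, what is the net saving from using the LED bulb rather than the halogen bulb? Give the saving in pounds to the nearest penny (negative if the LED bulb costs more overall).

£150.12

halogen bulb: £0.82 + (57/1000) kW × 10000 h × £0.33 = £0.82 + £188.1 = £188.92
LED bulb: £2.50 + (11/1000) kW × 10000 h × £0.33 = £2.50 + £36.3 = £38.8
Saving = £188.92 − £38.8 = £150.12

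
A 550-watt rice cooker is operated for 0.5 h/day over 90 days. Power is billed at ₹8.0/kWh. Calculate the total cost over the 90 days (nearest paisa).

Runtime = 0.5 h/day × 90 days = 45 h
Energy = 0.55 kW × 45 h = 24.75 kWh
Cost = 24.75 kWh × ₹8.0/kWh = ₹198.00

₹198.00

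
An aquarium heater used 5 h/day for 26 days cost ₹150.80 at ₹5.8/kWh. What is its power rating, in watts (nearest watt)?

200 W

Energy = ₹150.80 ÷ ₹5.8/kWh = 26 kWh
Runtime = 5 h/day × 26 days = 130 h
Power = 26 kWh ÷ 130 h = 0.2 kW = 200 W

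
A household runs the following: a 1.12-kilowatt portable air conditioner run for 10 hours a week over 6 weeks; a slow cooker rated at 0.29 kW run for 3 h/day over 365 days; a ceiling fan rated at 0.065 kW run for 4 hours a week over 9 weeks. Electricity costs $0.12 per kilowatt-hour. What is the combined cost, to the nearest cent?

portable air conditioner: Runtime = 10 h/week × 6 weeks = 60 h
portable air conditioner: 1.12 kW × 60 h = 67.2 kWh
slow cooker: Runtime = 3 h/day × 365 days = 1095 h
slow cooker: 0.29 kW × 1095 h = 317.55 kWh
ceiling fan: Runtime = 4 h/week × 9 weeks = 36 h
ceiling fan: 0.065 kW × 36 h = 2.34 kWh
Total energy = 387.09 kWh
Cost = 387.09 × $0.12 = $46.45

$46.45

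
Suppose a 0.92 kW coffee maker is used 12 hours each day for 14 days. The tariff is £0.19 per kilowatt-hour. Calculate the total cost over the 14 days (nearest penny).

Runtime = 12 h/day × 14 days = 168 h
Energy = 0.92 kW × 168 h = 154.56 kWh
Cost = 154.56 kWh × £0.19/kWh = £29.37

£29.37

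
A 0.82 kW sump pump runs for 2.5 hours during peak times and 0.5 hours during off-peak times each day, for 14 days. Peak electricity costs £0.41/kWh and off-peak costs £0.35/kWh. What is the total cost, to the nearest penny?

£13.78

Peak energy = 0.82 kW × 2.5 h × 14 = 28.7 kWh
Off-peak energy = 0.82 kW × 0.5 h × 14 = 5.74 kWh
Cost = 28.7 × £0.41 + 5.74 × £0.35 = £11.767 + £2.009 = £13.78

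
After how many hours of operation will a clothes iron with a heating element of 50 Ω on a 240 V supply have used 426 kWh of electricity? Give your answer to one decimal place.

Power = V²/R = 240²/50 = 1152 W = 1.152 kW
Hours = 426 kWh ÷ 1.152 kW = 369.8 h

369.8 h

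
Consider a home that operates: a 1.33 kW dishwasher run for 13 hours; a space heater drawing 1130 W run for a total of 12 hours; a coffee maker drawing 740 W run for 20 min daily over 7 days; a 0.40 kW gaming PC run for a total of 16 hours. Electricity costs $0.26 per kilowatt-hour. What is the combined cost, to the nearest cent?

$10.13

dishwasher: 1.33 kW × 13 h = 17.29 kWh
space heater: 1.13 kW × 12 h = 13.56 kWh
coffee maker: Runtime = 20 min × 7 = 140 min = 2.333333… h
coffee maker: 0.74 kW × 2.333333… h = 1.726666… kWh
gaming PC: 0.4 kW × 16 h = 6.4 kWh
Total energy = 38.976666… kWh
Cost = 38.976666… × $0.26 = $10.13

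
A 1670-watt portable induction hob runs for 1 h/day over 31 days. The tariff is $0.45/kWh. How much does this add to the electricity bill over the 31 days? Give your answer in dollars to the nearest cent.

$23.30

Runtime = 1 h/day × 31 days = 31 h
Energy = 1.67 kW × 31 h = 51.77 kWh
Cost = 51.77 kWh × $0.45/kWh = $23.30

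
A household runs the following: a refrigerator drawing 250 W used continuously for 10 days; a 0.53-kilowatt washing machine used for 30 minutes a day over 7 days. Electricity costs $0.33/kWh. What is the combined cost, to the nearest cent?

refrigerator: Runtime = 24 h × 10 = 240 h
refrigerator: 0.25 kW × 240 h = 60 kWh
washing machine: Runtime = 30 min × 7 = 210 min = 3.5 h
washing machine: 0.53 kW × 3.5 h = 1.855 kWh
Total energy = 61.855 kWh
Cost = 61.855 × $0.33 = $20.41

$20.41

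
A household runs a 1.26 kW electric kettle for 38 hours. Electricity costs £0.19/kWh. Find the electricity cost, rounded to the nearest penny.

Energy = 1.26 kW × 38 h = 47.88 kWh
Cost = 47.88 kWh × £0.19/kWh = £9.10

£9.10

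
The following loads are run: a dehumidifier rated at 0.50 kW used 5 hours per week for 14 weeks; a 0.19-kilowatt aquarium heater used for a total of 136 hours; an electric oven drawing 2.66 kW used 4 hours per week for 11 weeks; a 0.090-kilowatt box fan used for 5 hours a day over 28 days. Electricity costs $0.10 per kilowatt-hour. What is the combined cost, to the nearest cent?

dehumidifier: Runtime = 5 h/week × 14 weeks = 70 h
dehumidifier: 0.5 kW × 70 h = 35 kWh
aquarium heater: 0.19 kW × 136 h = 25.84 kWh
electric oven: Runtime = 4 h/week × 11 weeks = 44 h
electric oven: 2.66 kW × 44 h = 117.04 kWh
box fan: Runtime = 5 h/day × 28 days = 140 h
box fan: 0.09 kW × 140 h = 12.6 kWh
Total energy = 190.48 kWh
Cost = 190.48 × $0.10 = $19.05

$19.05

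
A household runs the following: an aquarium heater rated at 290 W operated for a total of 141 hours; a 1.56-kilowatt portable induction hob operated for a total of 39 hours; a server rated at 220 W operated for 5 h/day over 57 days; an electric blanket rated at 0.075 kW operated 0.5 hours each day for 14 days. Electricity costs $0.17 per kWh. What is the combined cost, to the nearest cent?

$28.04

aquarium heater: 0.29 kW × 141 h = 40.89 kWh
portable induction hob: 1.56 kW × 39 h = 60.84 kWh
server: Runtime = 5 h/day × 57 days = 285 h
server: 0.22 kW × 285 h = 62.7 kWh
electric blanket: Runtime = 0.5 h/day × 14 days = 7 h
electric blanket: 0.075 kW × 7 h = 0.525 kWh
Total energy = 164.955 kWh
Cost = 164.955 × $0.17 = $28.04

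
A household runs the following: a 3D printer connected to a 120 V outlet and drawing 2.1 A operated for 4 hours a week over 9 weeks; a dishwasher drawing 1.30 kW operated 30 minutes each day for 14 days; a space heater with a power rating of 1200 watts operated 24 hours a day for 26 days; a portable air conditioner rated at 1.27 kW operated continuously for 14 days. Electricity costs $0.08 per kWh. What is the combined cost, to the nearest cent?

3D printer: Power = 2.1 A × 120 V = 252 W = 0.252 kW
3D printer: Runtime = 4 h/week × 9 weeks = 36 h
3D printer: 0.252 kW × 36 h = 9.072 kWh
dishwasher: Runtime = 30 min × 14 = 420 min = 7 h
dishwasher: 1.3 kW × 7 h = 9.1 kWh
space heater: Runtime = 24 h × 26 = 624 h
space heater: 1.2 kW × 624 h = 748.8 kWh
portable air conditioner: Runtime = 24 h × 14 = 336 h
portable air conditioner: 1.27 kW × 336 h = 426.72 kWh
Total energy = 1193.692 kWh
Cost = 1193.692 × $0.08 = $95.50

$95.50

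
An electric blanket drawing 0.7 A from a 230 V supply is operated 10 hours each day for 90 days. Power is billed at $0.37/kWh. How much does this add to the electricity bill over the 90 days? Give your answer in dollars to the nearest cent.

$53.61

Power = 0.7 A × 230 V = 161 W = 0.161 kW
Runtime = 10 h/day × 90 days = 900 h
Energy = 0.161 kW × 900 h = 144.9 kWh
Cost = 144.9 kWh × $0.37/kWh = $53.61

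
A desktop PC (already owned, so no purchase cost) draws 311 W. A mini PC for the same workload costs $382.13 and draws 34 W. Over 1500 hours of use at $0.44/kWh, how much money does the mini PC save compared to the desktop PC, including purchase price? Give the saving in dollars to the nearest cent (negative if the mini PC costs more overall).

desktop PC: $0.00 + (311/1000) kW × 1500 h × $0.44 = $0.00 + $205.26 = $205.26
mini PC: $382.13 + (34/1000) kW × 1500 h × $0.44 = $382.13 + $22.44 = $404.57
Saving = $205.26 − $404.57 = −$199.31

-$199.31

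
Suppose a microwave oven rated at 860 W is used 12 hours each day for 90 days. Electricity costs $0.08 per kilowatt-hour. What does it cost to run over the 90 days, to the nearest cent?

Runtime = 12 h/day × 90 days = 1080 h
Energy = 0.86 kW × 1080 h = 928.8 kWh
Cost = 928.8 kWh × $0.08/kWh = $74.30

$74.30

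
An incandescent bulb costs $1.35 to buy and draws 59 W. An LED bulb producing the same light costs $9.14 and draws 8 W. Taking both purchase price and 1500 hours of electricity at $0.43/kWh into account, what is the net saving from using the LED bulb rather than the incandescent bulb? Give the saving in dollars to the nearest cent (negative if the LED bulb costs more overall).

$25.11

incandescent bulb: $1.35 + (59/1000) kW × 1500 h × $0.43 = $1.35 + $38.055 = $39.405
LED bulb: $9.14 + (8/1000) kW × 1500 h × $0.43 = $9.14 + $5.16 = $14.3
Saving = $39.405 − $14.3 = $25.105 → $25.11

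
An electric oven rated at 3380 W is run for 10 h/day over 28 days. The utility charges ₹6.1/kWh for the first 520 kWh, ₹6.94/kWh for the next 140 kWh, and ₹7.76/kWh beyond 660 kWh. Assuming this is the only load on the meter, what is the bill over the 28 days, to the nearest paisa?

₹6366.06

Runtime = 10 h/day × 28 days = 280 h
Energy = 3.38 kW × 280 h = 946.4 kWh
Tier 1 (0–520 kWh): 520 × ₹6.1 = ₹3172
Tier 2 (520–660 kWh): 140 × ₹6.94 = ₹971.6
Above 660 kWh: 286.4 × ₹7.76 = ₹2222.464
Bill = ₹6366.06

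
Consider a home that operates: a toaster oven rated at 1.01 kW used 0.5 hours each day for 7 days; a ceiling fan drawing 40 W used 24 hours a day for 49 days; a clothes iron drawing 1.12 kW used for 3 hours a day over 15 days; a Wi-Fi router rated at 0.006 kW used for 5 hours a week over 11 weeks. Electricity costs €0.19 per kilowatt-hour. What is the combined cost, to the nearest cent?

toaster oven: Runtime = 0.5 h/day × 7 days = 3.5 h
toaster oven: 1.01 kW × 3.5 h = 3.535 kWh
ceiling fan: Runtime = 24 h × 49 = 1176 h
ceiling fan: 0.04 kW × 1176 h = 47.04 kWh
clothes iron: Runtime = 3 h/day × 15 days = 45 h
clothes iron: 1.12 kW × 45 h = 50.4 kWh
Wi-Fi router: Runtime = 5 h/week × 11 weeks = 55 h
Wi-Fi router: 0.006 kW × 55 h = 0.33 kWh
Total energy = 101.305 kWh
Cost = 101.305 × €0.19 = €19.25

€19.25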